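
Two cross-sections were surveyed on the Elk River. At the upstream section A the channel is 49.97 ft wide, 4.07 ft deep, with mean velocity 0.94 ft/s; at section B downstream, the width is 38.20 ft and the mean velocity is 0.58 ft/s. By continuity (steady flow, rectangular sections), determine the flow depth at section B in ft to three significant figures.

8.63 ft

Q = A₁V₁ = (49.97×4.07) × 0.94 = 191.2 ft³/s
d₂ = Q/(b₂ V₂) = 191.2/(38.20×0.58) = 8.629 ft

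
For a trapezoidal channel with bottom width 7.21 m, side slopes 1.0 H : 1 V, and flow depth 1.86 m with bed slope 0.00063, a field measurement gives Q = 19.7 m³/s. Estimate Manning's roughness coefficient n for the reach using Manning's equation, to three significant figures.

0.0263

A = (b + z·y)·y = (7.21 + 1.0×1.86)×1.86 = 16.87 m²
P = b + 2y√(1+z²) = 7.21 + 2×1.86×√(1+1.0²) = 12.47 m
R = A/P = 16.87/12.47 = 1.353 m
n = (1/Q)·A·R^(2/3)·S^(1/2) = (1/19.7) × 16.87 × 1.223 × 0.02510 = 0.02629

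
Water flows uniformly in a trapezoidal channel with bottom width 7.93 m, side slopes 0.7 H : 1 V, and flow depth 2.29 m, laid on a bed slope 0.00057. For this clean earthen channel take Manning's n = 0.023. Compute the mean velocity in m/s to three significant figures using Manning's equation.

1.43 m/s

A = (b + z·y)·y = (7.93 + 0.7×2.29)×2.29 = 21.83 m²
P = b + 2y√(1+z²) = 7.93 + 2×2.29×√(1+0.7²) = 13.52 m
R = A/P = 21.83/13.52 = 1.615 m
Q = (1/n)·A·R^(2/3)·S^(1/2) = (1/0.023) × 21.83 × 1.615^(2/3) × 0.00057^(1/2) = 31.19 m³/s
V = Q/A = 31.19/21.83 = 1.429 m/s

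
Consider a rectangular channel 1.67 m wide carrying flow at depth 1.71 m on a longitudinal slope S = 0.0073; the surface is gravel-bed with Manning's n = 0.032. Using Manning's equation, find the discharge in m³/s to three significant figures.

5.19 m³/s

A = b·y = 1.67 × 1.71 = 2.856 m²
P = b + 2y = 1.67 + 2×1.71 = 5.090 m
R = A/P = 2.856/5.090 = 0.5610 m
Q = (1/n)·A·R^(2/3)·S^(1/2) = (1/0.032) × 2.856 × 0.5610^(2/3) × 0.0073^(1/2) = 5.187 m³/s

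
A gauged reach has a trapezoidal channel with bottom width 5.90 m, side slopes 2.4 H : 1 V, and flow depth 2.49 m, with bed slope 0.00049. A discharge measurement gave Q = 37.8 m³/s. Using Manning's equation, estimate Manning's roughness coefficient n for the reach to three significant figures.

A = (b + z·y)·y = (5.90 + 2.4×2.49)×2.49 = 29.57 m²
P = b + 2y√(1+z²) = 5.90 + 2×2.49×√(1+2.4²) = 18.85 m
R = A/P = 29.57/18.85 = 1.569 m
n = (1/Q)·A·R^(2/3)·S^(1/2) = (1/37.8) × 29.57 × 1.350 × 0.02214 = 0.02338

0.0234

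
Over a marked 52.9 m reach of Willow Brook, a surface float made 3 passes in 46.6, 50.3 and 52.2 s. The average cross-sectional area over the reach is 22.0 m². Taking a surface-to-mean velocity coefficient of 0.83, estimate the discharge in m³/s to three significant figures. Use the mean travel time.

t̄ = (46.6 + 50.3 + 52.2) / 3 = 49.7 s
v_surface = L / t̄ = 52.9 / 49.7 = 1.064 m/s
v_mean = 0.83 × 1.064 = 0.8834 m/s
Q = A × v_mean = 22.0 × 0.8834 = 19.44 m³/s

19.4 m³/s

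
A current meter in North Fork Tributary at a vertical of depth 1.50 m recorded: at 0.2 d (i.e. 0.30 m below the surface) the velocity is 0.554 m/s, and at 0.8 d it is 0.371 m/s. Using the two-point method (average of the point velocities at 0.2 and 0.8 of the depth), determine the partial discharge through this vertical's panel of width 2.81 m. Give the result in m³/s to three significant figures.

1.95 m³/s

v̄ = (0.554 + 0.371) / 2 = 0.4625 m/s
q = v̄ × d × w = 0.4625 × 1.50 × 2.81 = 1.949 m³/s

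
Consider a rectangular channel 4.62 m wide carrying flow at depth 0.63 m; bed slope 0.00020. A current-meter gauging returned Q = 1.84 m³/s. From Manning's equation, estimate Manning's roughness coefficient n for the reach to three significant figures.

A = b·y = 4.62 × 0.63 = 2.911 m²
P = b + 2y = 4.62 + 2×0.63 = 5.880 m
R = A/P = 2.911/5.880 = 0.4950 m
n = (1/Q)·A·R^(2/3)·S^(1/2) = (1/1.84) × 2.911 × 0.6258 × 0.01414 = 0.01400

0.0140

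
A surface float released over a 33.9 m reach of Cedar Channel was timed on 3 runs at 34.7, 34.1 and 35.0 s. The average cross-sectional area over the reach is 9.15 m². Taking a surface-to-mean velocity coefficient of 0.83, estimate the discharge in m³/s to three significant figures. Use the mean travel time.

7.44 m³/s

t̄ = (34.7 + 34.1 + 35.0) / 3 = 34.6 s
v_surface = L / t̄ = 33.9 / 34.6 = 0.9798 m/s
v_mean = 0.83 × 0.9798 = 0.8132 m/s
Q = A × v_mean = 9.15 × 0.8132 = 7.441 m³/s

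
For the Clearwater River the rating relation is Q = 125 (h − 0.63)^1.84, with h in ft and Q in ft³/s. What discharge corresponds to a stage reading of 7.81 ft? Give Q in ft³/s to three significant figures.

Q = 125 × (7.81 − 0.63)^1.84 = 125 × 7.18^1.84 = 4701 ft³/s

4700 ft³/s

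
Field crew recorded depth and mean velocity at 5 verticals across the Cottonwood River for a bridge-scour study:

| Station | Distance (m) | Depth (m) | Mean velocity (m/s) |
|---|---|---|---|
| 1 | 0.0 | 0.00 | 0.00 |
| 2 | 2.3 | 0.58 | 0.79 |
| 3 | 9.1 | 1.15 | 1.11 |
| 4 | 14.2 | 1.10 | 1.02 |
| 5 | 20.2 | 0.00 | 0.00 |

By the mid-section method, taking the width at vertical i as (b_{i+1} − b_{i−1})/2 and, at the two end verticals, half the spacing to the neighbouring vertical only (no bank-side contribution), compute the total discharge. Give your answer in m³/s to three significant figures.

w_2 = (9.1 − 0.0)/2 = 4.55 m; q_2 = 0.79 × 0.58 × 4.55 = 2.085 m³/s
w_3 = (14.2 − 2.3)/2 = 5.95 m; q_3 = 1.11 × 1.15 × 5.95 = 7.595 m³/s
w_4 = (20.2 − 9.1)/2 = 5.55 m; q_4 = 1.02 × 1.10 × 5.55 = 6.227 m³/s
Stations 1, 5 contribute zero (depth or velocity is 0).
Q = Σ qᵢ = 15.91 m³/s

15.9 m³/s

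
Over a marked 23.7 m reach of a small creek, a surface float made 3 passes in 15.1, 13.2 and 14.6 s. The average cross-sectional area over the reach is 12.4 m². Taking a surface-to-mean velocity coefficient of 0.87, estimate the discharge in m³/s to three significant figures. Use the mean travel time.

17.9 m³/s

t̄ = (15.1 + 13.2 + 14.6) / 3 = 14.3 s
v_surface = L / t̄ = 23.7 / 14.3 = 1.657 m/s
v_mean = 0.87 × 1.657 = 1.442 m/s
Q = A × v_mean = 12.4 × 1.442 = 17.88 m³/s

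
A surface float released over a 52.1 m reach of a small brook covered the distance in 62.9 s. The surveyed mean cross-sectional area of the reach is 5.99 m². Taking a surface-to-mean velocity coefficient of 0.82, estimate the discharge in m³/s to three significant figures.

v_surface = L / t̄ = 52.1 / 62.9 = 0.8283 m/s
v_mean = 0.82 × 0.8283 = 0.6792 m/s
Q = A × v_mean = 5.99 × 0.6792 = 4.068 m³/s

4.07 m³/s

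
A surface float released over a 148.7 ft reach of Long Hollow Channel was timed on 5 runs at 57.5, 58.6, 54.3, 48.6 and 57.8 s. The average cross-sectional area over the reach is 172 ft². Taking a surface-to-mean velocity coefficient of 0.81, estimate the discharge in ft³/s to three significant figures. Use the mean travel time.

t̄ = (57.5 + 58.6 + 54.3 + 48.6 + 57.8) / 5 = 55.36 s
v_surface = L / t̄ = 148.7 / 55.36 = 2.686 ft/s
v_mean = 0.81 × 2.686 = 2.176 ft/s
Q = A × v_mean = 172 × 2.176 = 374.2 ft³/s

374 ft³/s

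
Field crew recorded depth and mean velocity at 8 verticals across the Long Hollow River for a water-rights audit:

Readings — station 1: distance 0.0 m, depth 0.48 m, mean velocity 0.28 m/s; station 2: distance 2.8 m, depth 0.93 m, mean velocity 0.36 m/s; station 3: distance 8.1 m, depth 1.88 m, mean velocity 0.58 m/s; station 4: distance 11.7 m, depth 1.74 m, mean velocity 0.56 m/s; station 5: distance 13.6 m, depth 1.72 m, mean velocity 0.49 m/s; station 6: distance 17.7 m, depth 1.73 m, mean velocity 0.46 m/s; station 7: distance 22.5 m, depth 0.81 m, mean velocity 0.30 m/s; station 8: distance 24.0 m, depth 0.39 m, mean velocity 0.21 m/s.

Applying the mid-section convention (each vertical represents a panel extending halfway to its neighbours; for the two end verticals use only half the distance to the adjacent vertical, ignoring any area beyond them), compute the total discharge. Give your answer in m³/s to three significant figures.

w_1 = (2.8 − 0.0)/2 = 1.4 m; q_1 = 0.28 × 0.48 × 1.4 = 0.1882 m³/s
w_2 = (8.1 − 0.0)/2 = 4.05 m; q_2 = 0.36 × 0.93 × 4.05 = 1.356 m³/s
w_3 = (11.7 − 2.8)/2 = 4.45 m; q_3 = 0.58 × 1.88 × 4.45 = 4.852 m³/s
w_4 = (13.6 − 8.1)/2 = 2.75 m; q_4 = 0.56 × 1.74 × 2.75 = 2.680 m³/s
w_5 = (17.7 − 11.7)/2 = 3 m; q_5 = 0.49 × 1.72 × 3 = 2.528 m³/s
w_6 = (22.5 − 13.6)/2 = 4.45 m; q_6 = 0.46 × 1.73 × 4.45 = 3.541 m³/s
w_7 = (24.0 − 17.7)/2 = 3.15 m; q_7 = 0.30 × 0.81 × 3.15 = 0.7655 m³/s
w_8 = (24.0 − 22.5)/2 = 0.75 m; q_8 = 0.21 × 0.39 × 0.75 = 0.06143 m³/s
Q = Σ qᵢ = 15.97 m³/s

16.0 m³/s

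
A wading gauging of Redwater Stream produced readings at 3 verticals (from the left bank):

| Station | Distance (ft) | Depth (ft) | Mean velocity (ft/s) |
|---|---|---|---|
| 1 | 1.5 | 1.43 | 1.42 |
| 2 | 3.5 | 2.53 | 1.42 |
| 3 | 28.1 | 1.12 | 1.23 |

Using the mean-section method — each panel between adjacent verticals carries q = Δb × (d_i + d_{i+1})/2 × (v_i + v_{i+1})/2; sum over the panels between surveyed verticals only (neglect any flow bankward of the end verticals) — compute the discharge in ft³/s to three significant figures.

65.1 ft³/s

Panel 1-2: Δb = 2 ft, d̄ = (1.43+2.53)/2 = 1.98, v̄ = (1.42+1.42)/2 = 1.42 → q = 2×1.98×1.42 = 5.623 ft³/s
Panel 2-3: Δb = 24.6 ft, d̄ = (2.53+1.12)/2 = 1.825, v̄ = (1.42+1.23)/2 = 1.325 → q = 24.6×1.825×1.325 = 59.49 ft³/s
Q = Σ q = 65.11 ft³/s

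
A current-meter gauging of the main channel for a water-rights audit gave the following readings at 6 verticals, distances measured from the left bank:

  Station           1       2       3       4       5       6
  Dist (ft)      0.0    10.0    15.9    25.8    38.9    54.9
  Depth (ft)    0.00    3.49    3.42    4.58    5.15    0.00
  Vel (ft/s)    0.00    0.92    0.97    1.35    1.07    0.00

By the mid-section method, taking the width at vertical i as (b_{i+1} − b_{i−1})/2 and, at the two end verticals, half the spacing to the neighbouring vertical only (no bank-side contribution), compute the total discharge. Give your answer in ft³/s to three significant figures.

w_2 = (15.9 − 0.0)/2 = 7.95 ft; q_2 = 0.92 × 3.49 × 7.95 = 25.53 ft³/s
w_3 = (25.8 − 10.0)/2 = 7.9 ft; q_3 = 0.97 × 3.42 × 7.9 = 26.21 ft³/s
w_4 = (38.9 − 15.9)/2 = 11.5 ft; q_4 = 1.35 × 4.58 × 11.5 = 71.10 ft³/s
w_5 = (54.9 − 25.8)/2 = 14.55 ft; q_5 = 1.07 × 5.15 × 14.55 = 80.18 ft³/s
Stations 1, 6 contribute zero (depth or velocity is 0).
Q = Σ qᵢ = 203.0 ft³/s

203 ft³/s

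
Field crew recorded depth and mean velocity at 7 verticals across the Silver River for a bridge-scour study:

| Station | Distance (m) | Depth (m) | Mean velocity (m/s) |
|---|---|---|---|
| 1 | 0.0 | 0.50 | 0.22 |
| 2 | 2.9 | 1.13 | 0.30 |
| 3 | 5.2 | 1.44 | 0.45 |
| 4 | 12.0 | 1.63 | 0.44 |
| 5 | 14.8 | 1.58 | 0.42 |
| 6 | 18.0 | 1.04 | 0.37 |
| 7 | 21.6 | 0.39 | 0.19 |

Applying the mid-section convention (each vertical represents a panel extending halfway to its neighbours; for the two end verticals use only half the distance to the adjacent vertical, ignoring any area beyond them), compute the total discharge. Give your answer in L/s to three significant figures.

10900 L/s

w_1 = (2.9 − 0.0)/2 = 1.45 m; q_1 = 0.22 × 0.50 × 1.45 = 0.1595 m³/s
w_2 = (5.2 − 0.0)/2 = 2.6 m; q_2 = 0.30 × 1.13 × 2.6 = 0.8814 m³/s
w_3 = (12.0 − 2.9)/2 = 4.55 m; q_3 = 0.45 × 1.44 × 4.55 = 2.948 m³/s
w_4 = (14.8 − 5.2)/2 = 4.8 m; q_4 = 0.44 × 1.63 × 4.8 = 3.443 m³/s
w_5 = (18.0 − 12.0)/2 = 3 m; q_5 = 0.42 × 1.58 × 3 = 1.991 m³/s
w_6 = (21.6 − 14.8)/2 = 3.4 m; q_6 = 0.37 × 1.04 × 3.4 = 1.308 m³/s
w_7 = (21.6 − 18.0)/2 = 1.8 m; q_7 = 0.19 × 0.39 × 1.8 = 0.1334 m³/s
Q = Σ qᵢ = 10.86 m³/s
= 10.86 × 1000 = 10860 L/s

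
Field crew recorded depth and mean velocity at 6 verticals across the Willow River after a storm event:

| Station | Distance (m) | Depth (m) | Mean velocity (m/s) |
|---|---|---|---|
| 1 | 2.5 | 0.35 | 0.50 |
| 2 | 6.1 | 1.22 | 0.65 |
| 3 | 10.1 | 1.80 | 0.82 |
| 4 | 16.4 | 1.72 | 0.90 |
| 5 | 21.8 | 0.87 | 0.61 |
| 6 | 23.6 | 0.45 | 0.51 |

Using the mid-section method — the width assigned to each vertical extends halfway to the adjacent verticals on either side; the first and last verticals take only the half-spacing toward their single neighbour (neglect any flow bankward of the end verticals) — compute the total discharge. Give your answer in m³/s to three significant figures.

22.1 m³/s

w_1 = (6.1 − 2.5)/2 = 1.8 m; q_1 = 0.50 × 0.35 × 1.8 = 0.3150 m³/s
w_2 = (10.1 − 2.5)/2 = 3.8 m; q_2 = 0.65 × 1.22 × 3.8 = 3.013 m³/s
w_3 = (16.4 − 6.1)/2 = 5.15 m; q_3 = 0.82 × 1.80 × 5.15 = 7.601 m³/s
w_4 = (21.8 − 10.1)/2 = 5.85 m; q_4 = 0.90 × 1.72 × 5.85 = 9.056 m³/s
w_5 = (23.6 − 16.4)/2 = 3.6 m; q_5 = 0.61 × 0.87 × 3.6 = 1.911 m³/s
w_6 = (23.6 − 21.8)/2 = 0.9 m; q_6 = 0.51 × 0.45 × 0.9 = 0.2066 m³/s
Q = Σ qᵢ = 22.10 m³/s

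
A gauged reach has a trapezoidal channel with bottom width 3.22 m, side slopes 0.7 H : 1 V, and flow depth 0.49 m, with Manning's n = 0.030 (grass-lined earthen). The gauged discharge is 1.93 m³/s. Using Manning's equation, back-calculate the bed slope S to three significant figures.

0.00379

A = (b + z·y)·y = (3.22 + 0.7×0.49)×0.49 = 1.746 m²
P = b + 2y√(1+z²) = 3.22 + 2×0.49×√(1+0.7²) = 4.416 m
R = A/P = 1.746/4.416 = 0.3953 m
S = (Q·n / (1·A·R^(2/3)))² = (1.93×0.030 / (1×1.746×0.5386))² = 0.003791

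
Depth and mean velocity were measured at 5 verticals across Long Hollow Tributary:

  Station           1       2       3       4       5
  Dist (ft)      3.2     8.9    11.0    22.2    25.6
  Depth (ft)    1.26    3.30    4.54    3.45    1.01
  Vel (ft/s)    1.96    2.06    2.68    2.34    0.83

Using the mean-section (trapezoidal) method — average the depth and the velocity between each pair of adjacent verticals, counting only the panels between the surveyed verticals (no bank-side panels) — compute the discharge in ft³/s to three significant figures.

170 ft³/s

Panel 1-2: Δb = 5.7 ft, d̄ = (1.26+3.30)/2 = 2.28, v̄ = (1.96+2.06)/2 = 2.01 → q = 5.7×2.28×2.01 = 26.12 ft³/s
Panel 2-3: Δb = 2.1 ft, d̄ = (3.30+4.54)/2 = 3.92, v̄ = (2.06+2.68)/2 = 2.37 → q = 2.1×3.92×2.37 = 19.51 ft³/s
Panel 3-4: Δb = 11.2 ft, d̄ = (4.54+3.45)/2 = 3.995, v̄ = (2.68+2.34)/2 = 2.51 → q = 11.2×3.995×2.51 = 112.3 ft³/s
Panel 4-5: Δb = 3.4 ft, d̄ = (3.45+1.01)/2 = 2.23, v̄ = (2.34+0.83)/2 = 1.585 → q = 3.4×2.23×1.585 = 12.02 ft³/s
Q = Σ q = 170.0 ft³/s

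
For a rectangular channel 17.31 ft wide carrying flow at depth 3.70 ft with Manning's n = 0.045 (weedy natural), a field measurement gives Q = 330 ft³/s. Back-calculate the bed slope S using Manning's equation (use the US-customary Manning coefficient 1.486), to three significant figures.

0.00684

A = b·y = 17.31 × 3.70 = 64.05 ft²
P = b + 2y = 17.31 + 2×3.70 = 24.71 ft
R = A/P = 64.05/24.71 = 2.592 ft
S = (Q·n / (1.486·A·R^(2/3)))² = (330×0.045 / (1.486×64.05×1.887))² = 0.006838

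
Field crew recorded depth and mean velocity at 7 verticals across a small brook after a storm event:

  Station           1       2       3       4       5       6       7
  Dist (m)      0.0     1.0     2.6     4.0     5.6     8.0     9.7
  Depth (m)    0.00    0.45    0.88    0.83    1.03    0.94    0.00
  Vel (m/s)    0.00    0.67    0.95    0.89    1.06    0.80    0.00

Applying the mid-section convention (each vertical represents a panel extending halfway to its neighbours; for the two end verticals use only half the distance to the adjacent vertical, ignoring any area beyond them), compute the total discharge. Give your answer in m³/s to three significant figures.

6.48 m³/s

w_2 = (2.6 − 0.0)/2 = 1.3 m; q_2 = 0.67 × 0.45 × 1.3 = 0.3920 m³/s
w_3 = (4.0 − 1.0)/2 = 1.5 m; q_3 = 0.95 × 0.88 × 1.5 = 1.254 m³/s
w_4 = (5.6 − 2.6)/2 = 1.5 m; q_4 = 0.89 × 0.83 × 1.5 = 1.108 m³/s
w_5 = (8.0 − 4.0)/2 = 2 m; q_5 = 1.06 × 1.03 × 2 = 2.184 m³/s
w_6 = (9.7 − 5.6)/2 = 2.05 m; q_6 = 0.80 × 0.94 × 2.05 = 1.542 m³/s
Stations 1, 7 contribute zero (depth or velocity is 0).
Q = Σ qᵢ = 6.479 m³/s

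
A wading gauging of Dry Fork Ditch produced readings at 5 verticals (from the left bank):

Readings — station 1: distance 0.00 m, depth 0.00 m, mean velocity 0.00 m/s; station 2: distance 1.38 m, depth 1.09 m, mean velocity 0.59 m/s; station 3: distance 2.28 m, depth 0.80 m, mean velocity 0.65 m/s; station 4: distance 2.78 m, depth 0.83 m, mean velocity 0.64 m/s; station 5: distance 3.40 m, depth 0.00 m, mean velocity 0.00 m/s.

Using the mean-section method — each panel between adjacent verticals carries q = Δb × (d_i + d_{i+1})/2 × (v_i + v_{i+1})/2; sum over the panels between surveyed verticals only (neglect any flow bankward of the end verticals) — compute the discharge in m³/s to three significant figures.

1.09 m³/s

Panel 1-2: Δb = 1.38 m, d̄ = (0.00+1.09)/2 = 0.545, v̄ = (0.00+0.59)/2 = 0.295 → q = 1.38×0.545×0.295 = 0.2219 m³/s
Panel 2-3: Δb = 0.9 m, d̄ = (1.09+0.80)/2 = 0.945, v̄ = (0.59+0.65)/2 = 0.62 → q = 0.9×0.945×0.62 = 0.5273 m³/s
Panel 3-4: Δb = 0.5 m, d̄ = (0.80+0.83)/2 = 0.815, v̄ = (0.65+0.64)/2 = 0.645 → q = 0.5×0.815×0.645 = 0.2628 m³/s
Panel 4-5: Δb = 0.62 m, d̄ = (0.83+0.00)/2 = 0.415, v̄ = (0.64+0.00)/2 = 0.32 → q = 0.62×0.415×0.32 = 0.08234 m³/s
Q = Σ q = 1.094 m³/s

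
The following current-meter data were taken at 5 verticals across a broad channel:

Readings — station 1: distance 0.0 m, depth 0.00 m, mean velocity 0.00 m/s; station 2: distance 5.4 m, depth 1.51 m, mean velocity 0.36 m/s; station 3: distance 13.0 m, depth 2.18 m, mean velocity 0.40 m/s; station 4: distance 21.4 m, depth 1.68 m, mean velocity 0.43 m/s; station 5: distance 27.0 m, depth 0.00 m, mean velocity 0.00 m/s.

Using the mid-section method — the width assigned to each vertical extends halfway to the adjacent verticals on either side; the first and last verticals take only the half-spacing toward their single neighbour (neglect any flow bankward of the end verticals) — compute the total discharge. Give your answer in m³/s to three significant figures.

w_2 = (13.0 − 0.0)/2 = 6.5 m; q_2 = 0.36 × 1.51 × 6.5 = 3.533 m³/s
w_3 = (21.4 − 5.4)/2 = 8 m; q_3 = 0.40 × 2.18 × 8 = 6.976 m³/s
w_4 = (27.0 − 13.0)/2 = 7 m; q_4 = 0.43 × 1.68 × 7 = 5.057 m³/s
Stations 1, 5 contribute zero (depth or velocity is 0).
Q = Σ qᵢ = 15.57 m³/s

15.6 m³/s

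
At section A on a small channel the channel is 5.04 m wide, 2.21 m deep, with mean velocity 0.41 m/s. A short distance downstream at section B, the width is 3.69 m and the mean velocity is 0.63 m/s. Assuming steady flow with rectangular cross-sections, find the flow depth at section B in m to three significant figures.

Q = A₁V₁ = (5.04×2.21) × 0.41 = 4.567 m³/s
d₂ = Q/(b₂ V₂) = 4.567/(3.69×0.63) = 1.964 m

1.96 m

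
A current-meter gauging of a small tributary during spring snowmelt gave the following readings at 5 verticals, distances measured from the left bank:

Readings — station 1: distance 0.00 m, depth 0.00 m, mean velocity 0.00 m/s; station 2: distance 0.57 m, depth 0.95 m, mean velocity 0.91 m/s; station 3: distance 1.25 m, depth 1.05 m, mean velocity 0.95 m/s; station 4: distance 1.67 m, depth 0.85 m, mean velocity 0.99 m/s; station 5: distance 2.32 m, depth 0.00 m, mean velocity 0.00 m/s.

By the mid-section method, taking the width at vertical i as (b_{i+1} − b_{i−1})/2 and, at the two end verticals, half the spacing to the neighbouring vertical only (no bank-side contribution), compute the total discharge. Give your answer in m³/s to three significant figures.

1.54 m³/s

w_2 = (1.25 − 0.00)/2 = 0.625 m; q_2 = 0.91 × 0.95 × 0.625 = 0.5403 m³/s
w_3 = (1.67 − 0.57)/2 = 0.55 m; q_3 = 0.95 × 1.05 × 0.55 = 0.5486 m³/s
w_4 = (2.32 − 1.25)/2 = 0.535 m; q_4 = 0.99 × 0.85 × 0.535 = 0.4502 m³/s
Stations 1, 5 contribute zero (depth or velocity is 0).
Q = Σ qᵢ = 1.539 m³/s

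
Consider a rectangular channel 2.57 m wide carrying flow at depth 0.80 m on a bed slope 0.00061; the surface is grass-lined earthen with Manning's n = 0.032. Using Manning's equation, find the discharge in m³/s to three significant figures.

A = b·y = 2.57 × 0.80 = 2.056 m²
P = b + 2y = 2.57 + 2×0.80 = 4.170 m
R = A/P = 2.056/4.170 = 0.4930 m
Q = (1/n)·A·R^(2/3)·S^(1/2) = (1/0.032) × 2.056 × 0.4930^(2/3) × 0.00061^(1/2) = 0.9904 m³/s

0.990 m³/s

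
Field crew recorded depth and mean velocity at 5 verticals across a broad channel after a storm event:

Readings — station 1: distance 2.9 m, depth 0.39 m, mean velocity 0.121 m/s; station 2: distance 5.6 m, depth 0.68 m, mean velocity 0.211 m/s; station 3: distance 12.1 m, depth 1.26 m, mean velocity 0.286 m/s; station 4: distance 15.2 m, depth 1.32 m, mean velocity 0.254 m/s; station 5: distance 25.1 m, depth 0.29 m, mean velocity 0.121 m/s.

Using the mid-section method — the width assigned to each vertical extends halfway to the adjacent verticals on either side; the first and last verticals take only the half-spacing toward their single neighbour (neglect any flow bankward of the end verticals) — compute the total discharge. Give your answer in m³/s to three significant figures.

4.81 m³/s

w_1 = (5.6 − 2.9)/2 = 1.35 m; q_1 = 0.121 × 0.39 × 1.35 = 0.06371 m³/s
w_2 = (12.1 − 2.9)/2 = 4.6 m; q_2 = 0.211 × 0.68 × 4.6 = 0.6600 m³/s
w_3 = (15.2 − 5.6)/2 = 4.8 m; q_3 = 0.286 × 1.26 × 4.8 = 1.730 m³/s
w_4 = (25.1 − 12.1)/2 = 6.5 m; q_4 = 0.254 × 1.32 × 6.5 = 2.179 m³/s
w_5 = (25.1 − 15.2)/2 = 4.95 m; q_5 = 0.121 × 0.29 × 4.95 = 0.1737 m³/s
Q = Σ qᵢ = 4.806 m³/s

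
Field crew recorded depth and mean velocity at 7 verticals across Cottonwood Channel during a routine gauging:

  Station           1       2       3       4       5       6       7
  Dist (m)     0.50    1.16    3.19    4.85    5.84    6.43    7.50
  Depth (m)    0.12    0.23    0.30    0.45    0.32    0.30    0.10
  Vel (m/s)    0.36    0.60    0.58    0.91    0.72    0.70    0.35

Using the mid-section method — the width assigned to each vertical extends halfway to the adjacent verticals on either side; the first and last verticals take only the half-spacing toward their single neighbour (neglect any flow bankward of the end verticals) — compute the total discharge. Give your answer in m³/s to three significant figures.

1.44 m³/s

w_1 = (1.16 − 0.50)/2 = 0.33 m; q_1 = 0.36 × 0.12 × 0.33 = 0.01426 m³/s
w_2 = (3.19 − 0.50)/2 = 1.345 m; q_2 = 0.60 × 0.23 × 1.345 = 0.1856 m³/s
w_3 = (4.85 − 1.16)/2 = 1.845 m; q_3 = 0.58 × 0.30 × 1.845 = 0.3210 m³/s
w_4 = (5.84 − 3.19)/2 = 1.325 m; q_4 = 0.91 × 0.45 × 1.325 = 0.5426 m³/s
w_5 = (6.43 − 4.85)/2 = 0.79 m; q_5 = 0.72 × 0.32 × 0.79 = 0.1820 m³/s
w_6 = (7.50 − 5.84)/2 = 0.83 m; q_6 = 0.70 × 0.30 × 0.83 = 0.1743 m³/s
w_7 = (7.50 − 6.43)/2 = 0.535 m; q_7 = 0.35 × 0.10 × 0.535 = 0.01873 m³/s
Q = Σ qᵢ = 1.439 m³/s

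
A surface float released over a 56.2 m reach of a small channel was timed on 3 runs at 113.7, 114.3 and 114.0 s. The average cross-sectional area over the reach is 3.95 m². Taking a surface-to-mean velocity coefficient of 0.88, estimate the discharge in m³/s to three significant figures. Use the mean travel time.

t̄ = (113.7 + 114.3 + 114.0) / 3 = 114 s
v_surface = L / t̄ = 56.2 / 114 = 0.4930 m/s
v_mean = 0.88 × 0.4930 = 0.4338 m/s
Q = A × v_mean = 3.95 × 0.4338 = 1.714 m³/s

1.71 m³/s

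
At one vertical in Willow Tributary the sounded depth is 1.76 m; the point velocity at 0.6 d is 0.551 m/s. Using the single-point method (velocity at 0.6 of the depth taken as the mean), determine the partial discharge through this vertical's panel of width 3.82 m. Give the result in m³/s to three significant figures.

v̄ = v₀.₆ = 0.551 m/s
q = v̄ × d × w = 0.5510 × 1.76 × 3.82 = 3.704 m³/s

3.70 m³/s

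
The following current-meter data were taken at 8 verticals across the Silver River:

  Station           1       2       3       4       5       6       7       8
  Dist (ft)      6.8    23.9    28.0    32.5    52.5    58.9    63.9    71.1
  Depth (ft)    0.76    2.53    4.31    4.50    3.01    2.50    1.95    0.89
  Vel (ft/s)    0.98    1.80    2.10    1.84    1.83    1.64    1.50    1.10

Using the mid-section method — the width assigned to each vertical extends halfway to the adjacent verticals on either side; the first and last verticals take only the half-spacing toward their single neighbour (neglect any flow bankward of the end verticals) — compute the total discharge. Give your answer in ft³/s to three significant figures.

w_1 = (23.9 − 6.8)/2 = 8.55 ft; q_1 = 0.98 × 0.76 × 8.55 = 6.368 ft³/s
w_2 = (28.0 − 6.8)/2 = 10.6 ft; q_2 = 1.80 × 2.53 × 10.6 = 48.27 ft³/s
w_3 = (32.5 − 23.9)/2 = 4.3 ft; q_3 = 2.10 × 4.31 × 4.3 = 38.92 ft³/s
w_4 = (52.5 − 28.0)/2 = 12.25 ft; q_4 = 1.84 × 4.50 × 12.25 = 101.4 ft³/s
w_5 = (58.9 − 32.5)/2 = 13.2 ft; q_5 = 1.83 × 3.01 × 13.2 = 72.71 ft³/s
w_6 = (63.9 − 52.5)/2 = 5.7 ft; q_6 = 1.64 × 2.50 × 5.7 = 23.37 ft³/s
w_7 = (71.1 − 58.9)/2 = 6.1 ft; q_7 = 1.50 × 1.95 × 6.1 = 17.84 ft³/s
w_8 = (71.1 − 63.9)/2 = 3.6 ft; q_8 = 1.10 × 0.89 × 3.6 = 3.524 ft³/s
Q = Σ qᵢ = 312.4 ft³/s

312 ft³/s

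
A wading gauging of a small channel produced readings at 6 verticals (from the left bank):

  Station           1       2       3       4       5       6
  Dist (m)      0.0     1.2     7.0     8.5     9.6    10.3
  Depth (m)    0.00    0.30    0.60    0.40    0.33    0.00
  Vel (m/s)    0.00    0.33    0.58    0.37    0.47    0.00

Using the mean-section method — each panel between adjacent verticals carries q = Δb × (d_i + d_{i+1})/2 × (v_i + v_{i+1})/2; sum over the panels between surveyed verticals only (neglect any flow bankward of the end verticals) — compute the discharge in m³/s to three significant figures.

Panel 1-2: Δb = 1.2 m, d̄ = (0.00+0.30)/2 = 0.15, v̄ = (0.00+0.33)/2 = 0.165 → q = 1.2×0.15×0.165 = 0.02970 m³/s
Panel 2-3: Δb = 5.8 m, d̄ = (0.30+0.60)/2 = 0.45, v̄ = (0.33+0.58)/2 = 0.455 → q = 5.8×0.45×0.455 = 1.188 m³/s
Panel 3-4: Δb = 1.5 m, d̄ = (0.60+0.40)/2 = 0.5, v̄ = (0.58+0.37)/2 = 0.475 → q = 1.5×0.5×0.475 = 0.3563 m³/s
Panel 4-5: Δb = 1.1 m, d̄ = (0.40+0.33)/2 = 0.365, v̄ = (0.37+0.47)/2 = 0.42 → q = 1.1×0.365×0.42 = 0.1686 m³/s
Panel 5-6: Δb = 0.7 m, d̄ = (0.33+0.00)/2 = 0.165, v̄ = (0.47+0.00)/2 = 0.235 → q = 0.7×0.165×0.235 = 0.02714 m³/s
Q = Σ q = 1.769 m³/s

1.77 m³/s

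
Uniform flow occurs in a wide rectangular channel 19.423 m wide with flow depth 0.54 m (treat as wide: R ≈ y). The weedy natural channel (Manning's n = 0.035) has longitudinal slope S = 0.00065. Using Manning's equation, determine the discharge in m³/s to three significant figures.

A = b·y = 19.423 × 0.54 = 10.49 m²
Wide channel: R ≈ y = 0.54 m
Q = (1/n)·A·R^(2/3)·S^(1/2) = (1/0.035) × 10.49 × 0.5400^(2/3) × 0.00065^(1/2) = 5.066 m³/s

5.07 m³/s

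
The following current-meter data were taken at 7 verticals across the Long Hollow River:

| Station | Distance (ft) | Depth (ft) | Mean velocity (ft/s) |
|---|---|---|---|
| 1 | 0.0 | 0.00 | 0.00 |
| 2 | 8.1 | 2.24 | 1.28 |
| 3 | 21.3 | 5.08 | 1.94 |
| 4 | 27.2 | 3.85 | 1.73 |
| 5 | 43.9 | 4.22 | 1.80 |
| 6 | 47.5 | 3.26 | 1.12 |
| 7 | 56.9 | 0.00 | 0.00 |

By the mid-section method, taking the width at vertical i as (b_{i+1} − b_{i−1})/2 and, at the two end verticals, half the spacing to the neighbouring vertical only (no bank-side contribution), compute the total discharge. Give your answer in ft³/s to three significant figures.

w_2 = (21.3 − 0.0)/2 = 10.65 ft; q_2 = 1.28 × 2.24 × 10.65 = 30.54 ft³/s
w_3 = (27.2 − 8.1)/2 = 9.55 ft; q_3 = 1.94 × 5.08 × 9.55 = 94.12 ft³/s
w_4 = (43.9 − 21.3)/2 = 11.3 ft; q_4 = 1.73 × 3.85 × 11.3 = 75.26 ft³/s
w_5 = (47.5 − 27.2)/2 = 10.15 ft; q_5 = 1.80 × 4.22 × 10.15 = 77.10 ft³/s
w_6 = (56.9 − 43.9)/2 = 6.5 ft; q_6 = 1.12 × 3.26 × 6.5 = 23.73 ft³/s
Stations 1, 7 contribute zero (depth or velocity is 0).
Q = Σ qᵢ = 300.7 ft³/s

301 ft³/s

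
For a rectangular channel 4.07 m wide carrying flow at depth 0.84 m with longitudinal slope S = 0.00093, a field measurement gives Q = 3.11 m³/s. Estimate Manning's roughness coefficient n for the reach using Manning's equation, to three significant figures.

A = b·y = 4.07 × 0.84 = 3.419 m²
P = b + 2y = 4.07 + 2×0.84 = 5.750 m
R = A/P = 3.419/5.750 = 0.5946 m
n = (1/Q)·A·R^(2/3)·S^(1/2) = (1/3.11) × 3.419 × 0.7071 × 0.03050 = 0.02370

0.0237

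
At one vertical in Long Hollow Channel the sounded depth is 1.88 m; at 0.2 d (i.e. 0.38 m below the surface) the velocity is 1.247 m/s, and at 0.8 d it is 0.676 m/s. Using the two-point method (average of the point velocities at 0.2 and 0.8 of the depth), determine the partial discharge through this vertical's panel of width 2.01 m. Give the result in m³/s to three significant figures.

v̄ = (1.247 + 0.676) / 2 = 0.9615 m/s
q = v̄ × d × w = 0.9615 × 1.88 × 2.01 = 3.633 m³/s

3.63 m³/s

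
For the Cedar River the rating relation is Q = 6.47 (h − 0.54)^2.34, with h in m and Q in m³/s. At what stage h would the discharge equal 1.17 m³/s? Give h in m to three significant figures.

1.02 m

h − h₀ = (Q/C)^(1/b) = (1.17/6.47)^(1/2.34) = 0.4815 m
h = 0.54 + 0.4815 = 1.022 m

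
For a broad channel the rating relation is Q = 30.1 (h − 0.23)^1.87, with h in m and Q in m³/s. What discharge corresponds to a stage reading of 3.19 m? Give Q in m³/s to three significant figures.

Q = 30.1 × (3.19 − 0.23)^1.87 = 30.1 × 2.96^1.87 = 229.0 m³/s

229 m³/s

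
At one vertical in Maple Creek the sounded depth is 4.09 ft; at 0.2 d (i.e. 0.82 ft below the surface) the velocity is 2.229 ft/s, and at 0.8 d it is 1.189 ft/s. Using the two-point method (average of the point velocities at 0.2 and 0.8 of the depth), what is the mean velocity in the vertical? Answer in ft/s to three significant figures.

1.71 ft/s

v̄ = (2.229 + 1.189) / 2 = 1.709 ft/s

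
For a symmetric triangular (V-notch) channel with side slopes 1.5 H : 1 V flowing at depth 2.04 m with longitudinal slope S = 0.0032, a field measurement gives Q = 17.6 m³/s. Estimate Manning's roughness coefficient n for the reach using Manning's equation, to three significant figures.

A = z·y² = 1.5×2.04² = 6.242 m²
P = 2y√(1+z²) = 2×2.04×√(1+1.5²) = 7.355 m
R = A/P = 6.242/7.355 = 0.8487 m
n = (1/Q)·A·R^(2/3)·S^(1/2) = (1/17.6) × 6.242 × 0.8964 × 0.05657 = 0.01799

0.0180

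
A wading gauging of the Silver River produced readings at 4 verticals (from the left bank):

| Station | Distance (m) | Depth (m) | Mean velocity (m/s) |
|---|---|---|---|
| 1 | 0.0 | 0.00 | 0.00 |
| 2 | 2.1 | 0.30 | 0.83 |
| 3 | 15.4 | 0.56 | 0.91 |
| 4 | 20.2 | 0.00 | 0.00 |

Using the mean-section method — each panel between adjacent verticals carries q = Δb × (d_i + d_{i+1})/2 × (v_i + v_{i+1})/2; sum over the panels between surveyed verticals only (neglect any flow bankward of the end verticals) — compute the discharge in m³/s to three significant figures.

Panel 1-2: Δb = 2.1 m, d̄ = (0.00+0.30)/2 = 0.15, v̄ = (0.00+0.83)/2 = 0.415 → q = 2.1×0.15×0.415 = 0.1307 m³/s
Panel 2-3: Δb = 13.3 m, d̄ = (0.30+0.56)/2 = 0.43, v̄ = (0.83+0.91)/2 = 0.87 → q = 13.3×0.43×0.87 = 4.976 m³/s
Panel 3-4: Δb = 4.8 m, d̄ = (0.56+0.00)/2 = 0.28, v̄ = (0.91+0.00)/2 = 0.455 → q = 4.8×0.28×0.455 = 0.6115 m³/s
Q = Σ q = 5.718 m³/s

5.72 m³/s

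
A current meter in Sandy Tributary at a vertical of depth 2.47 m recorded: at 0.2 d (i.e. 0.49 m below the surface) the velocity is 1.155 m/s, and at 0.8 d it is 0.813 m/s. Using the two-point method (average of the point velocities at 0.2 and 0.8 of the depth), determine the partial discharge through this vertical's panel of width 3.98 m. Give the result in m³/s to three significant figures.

v̄ = (1.155 + 0.813) / 2 = 0.9840 m/s
q = v̄ × d × w = 0.9840 × 2.47 × 3.98 = 9.673 m³/s

9.67 m³/s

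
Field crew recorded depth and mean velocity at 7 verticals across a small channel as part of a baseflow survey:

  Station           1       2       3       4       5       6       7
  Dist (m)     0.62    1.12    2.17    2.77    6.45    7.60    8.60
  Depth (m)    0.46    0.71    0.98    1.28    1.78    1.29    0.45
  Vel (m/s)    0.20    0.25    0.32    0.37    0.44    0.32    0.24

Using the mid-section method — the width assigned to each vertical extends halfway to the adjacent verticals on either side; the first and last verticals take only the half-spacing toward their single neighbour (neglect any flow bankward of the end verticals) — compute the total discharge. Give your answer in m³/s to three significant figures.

w_1 = (1.12 − 0.62)/2 = 0.25 m; q_1 = 0.20 × 0.46 × 0.25 = 0.02300 m³/s
w_2 = (2.17 − 0.62)/2 = 0.775 m; q_2 = 0.25 × 0.71 × 0.775 = 0.1376 m³/s
w_3 = (2.77 − 1.12)/2 = 0.825 m; q_3 = 0.32 × 0.98 × 0.825 = 0.2587 m³/s
w_4 = (6.45 − 2.17)/2 = 2.14 m; q_4 = 0.37 × 1.28 × 2.14 = 1.014 m³/s
w_5 = (7.60 − 2.77)/2 = 2.415 m; q_5 = 0.44 × 1.78 × 2.415 = 1.891 m³/s
w_6 = (8.60 − 6.45)/2 = 1.075 m; q_6 = 0.32 × 1.29 × 1.075 = 0.4438 m³/s
w_7 = (8.60 − 7.60)/2 = 0.5 m; q_7 = 0.24 × 0.45 × 0.5 = 0.05400 m³/s
Q = Σ qᵢ = 3.822 m³/s

3.82 m³/s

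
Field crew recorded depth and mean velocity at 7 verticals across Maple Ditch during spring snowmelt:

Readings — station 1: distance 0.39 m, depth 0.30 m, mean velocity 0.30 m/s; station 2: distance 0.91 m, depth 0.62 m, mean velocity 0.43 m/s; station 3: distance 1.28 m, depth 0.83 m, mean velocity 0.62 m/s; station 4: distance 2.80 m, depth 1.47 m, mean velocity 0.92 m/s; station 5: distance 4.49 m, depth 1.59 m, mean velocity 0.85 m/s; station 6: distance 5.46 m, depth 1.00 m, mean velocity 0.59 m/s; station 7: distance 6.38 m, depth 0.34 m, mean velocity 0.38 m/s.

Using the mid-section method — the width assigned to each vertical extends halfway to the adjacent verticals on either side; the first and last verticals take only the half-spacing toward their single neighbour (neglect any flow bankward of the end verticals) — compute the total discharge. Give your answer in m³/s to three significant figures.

w_1 = (0.91 − 0.39)/2 = 0.26 m; q_1 = 0.30 × 0.30 × 0.26 = 0.02340 m³/s
w_2 = (1.28 − 0.39)/2 = 0.445 m; q_2 = 0.43 × 0.62 × 0.445 = 0.1186 m³/s
w_3 = (2.80 − 0.91)/2 = 0.945 m; q_3 = 0.62 × 0.83 × 0.945 = 0.4863 m³/s
w_4 = (4.49 − 1.28)/2 = 1.605 m; q_4 = 0.92 × 1.47 × 1.605 = 2.171 m³/s
w_5 = (5.46 − 2.80)/2 = 1.33 m; q_5 = 0.85 × 1.59 × 1.33 = 1.797 m³/s
w_6 = (6.38 − 4.49)/2 = 0.945 m; q_6 = 0.59 × 1.00 × 0.945 = 0.5576 m³/s
w_7 = (6.38 − 5.46)/2 = 0.46 m; q_7 = 0.38 × 0.34 × 0.46 = 0.05943 m³/s
Q = Σ qᵢ = 5.213 m³/s

5.21 m³/s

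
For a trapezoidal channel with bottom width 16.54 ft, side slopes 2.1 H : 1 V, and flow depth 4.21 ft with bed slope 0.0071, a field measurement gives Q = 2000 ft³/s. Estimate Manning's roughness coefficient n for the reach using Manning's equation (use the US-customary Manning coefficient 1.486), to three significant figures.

0.0138

A = (b + z·y)·y = (16.54 + 2.1×4.21)×4.21 = 106.9 ft²
P = b + 2y√(1+z²) = 16.54 + 2×4.21×√(1+2.1²) = 36.12 ft
R = A/P = 106.9/36.12 = 2.958 ft
n = (1.486/Q)·A·R^(2/3)·S^(1/2) = (1.486/2000) × 106.9 × 2.061 × 0.08426 = 0.01378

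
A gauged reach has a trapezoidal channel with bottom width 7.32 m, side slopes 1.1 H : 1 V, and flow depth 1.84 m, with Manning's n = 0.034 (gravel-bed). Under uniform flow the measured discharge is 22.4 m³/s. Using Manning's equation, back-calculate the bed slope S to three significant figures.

0.00132

A = (b + z·y)·y = (7.32 + 1.1×1.84)×1.84 = 17.19 m²
P = b + 2y√(1+z²) = 7.32 + 2×1.84×√(1+1.1²) = 12.79 m
R = A/P = 17.19/12.79 = 1.344 m
S = (Q·n / (1·A·R^(2/3)))² = (22.4×0.034 / (1×17.19×1.218))² = 0.001323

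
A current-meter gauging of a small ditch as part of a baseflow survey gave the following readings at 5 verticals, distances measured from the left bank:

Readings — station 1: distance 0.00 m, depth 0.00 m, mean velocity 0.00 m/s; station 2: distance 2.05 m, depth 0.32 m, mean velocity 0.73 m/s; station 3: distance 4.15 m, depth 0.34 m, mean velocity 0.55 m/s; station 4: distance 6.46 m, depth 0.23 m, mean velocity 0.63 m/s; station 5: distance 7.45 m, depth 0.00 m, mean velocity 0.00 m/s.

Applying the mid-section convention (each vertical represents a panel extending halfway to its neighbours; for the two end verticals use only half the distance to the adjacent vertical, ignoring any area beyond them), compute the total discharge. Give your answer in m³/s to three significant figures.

w_2 = (4.15 − 0.00)/2 = 2.075 m; q_2 = 0.73 × 0.32 × 2.075 = 0.4847 m³/s
w_3 = (6.46 − 2.05)/2 = 2.205 m; q_3 = 0.55 × 0.34 × 2.205 = 0.4123 m³/s
w_4 = (7.45 − 4.15)/2 = 1.65 m; q_4 = 0.63 × 0.23 × 1.65 = 0.2391 m³/s
Stations 1, 5 contribute zero (depth or velocity is 0).
Q = Σ qᵢ = 1.136 m³/s

1.14 m³/s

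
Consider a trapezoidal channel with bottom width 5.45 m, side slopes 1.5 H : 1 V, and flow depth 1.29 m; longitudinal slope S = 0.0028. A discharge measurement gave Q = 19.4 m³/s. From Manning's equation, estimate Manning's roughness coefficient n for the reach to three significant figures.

0.0250

A = (b + z·y)·y = (5.45 + 1.5×1.29)×1.29 = 9.527 m²
P = b + 2y√(1+z²) = 5.45 + 2×1.29×√(1+1.5²) = 10.10 m
R = A/P = 9.527/10.10 = 0.9431 m
n = (1/Q)·A·R^(2/3)·S^(1/2) = (1/19.4) × 9.527 × 0.9617 × 0.05292 = 0.02499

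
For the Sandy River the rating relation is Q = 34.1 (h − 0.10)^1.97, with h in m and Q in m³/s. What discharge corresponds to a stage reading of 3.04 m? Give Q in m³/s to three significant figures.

285 m³/s

Q = 34.1 × (3.04 − 0.10)^1.97 = 34.1 × 2.94^1.97 = 285.4 m³/s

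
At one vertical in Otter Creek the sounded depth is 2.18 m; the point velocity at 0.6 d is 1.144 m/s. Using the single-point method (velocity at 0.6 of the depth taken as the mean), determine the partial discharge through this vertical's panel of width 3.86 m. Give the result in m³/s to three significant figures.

v̄ = v₀.₆ = 1.144 m/s
q = v̄ × d × w = 1.144 × 2.18 × 3.86 = 9.627 m³/s

9.63 m³/s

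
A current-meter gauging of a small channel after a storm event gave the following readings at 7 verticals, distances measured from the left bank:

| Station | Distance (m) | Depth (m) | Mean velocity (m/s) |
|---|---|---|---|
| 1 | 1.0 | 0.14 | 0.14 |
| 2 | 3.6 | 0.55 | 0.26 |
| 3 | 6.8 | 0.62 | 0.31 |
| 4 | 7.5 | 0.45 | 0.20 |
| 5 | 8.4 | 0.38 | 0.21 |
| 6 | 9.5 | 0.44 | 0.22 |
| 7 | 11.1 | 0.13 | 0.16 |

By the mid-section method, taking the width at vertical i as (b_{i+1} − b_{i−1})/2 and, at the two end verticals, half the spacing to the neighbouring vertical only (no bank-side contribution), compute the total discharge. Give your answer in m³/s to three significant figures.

1.11 m³/s

w_1 = (3.6 − 1.0)/2 = 1.3 m; q_1 = 0.14 × 0.14 × 1.3 = 0.02548 m³/s
w_2 = (6.8 − 1.0)/2 = 2.9 m; q_2 = 0.26 × 0.55 × 2.9 = 0.4147 m³/s
w_3 = (7.5 − 3.6)/2 = 1.95 m; q_3 = 0.31 × 0.62 × 1.95 = 0.3748 m³/s
w_4 = (8.4 − 6.8)/2 = 0.8 m; q_4 = 0.20 × 0.45 × 0.8 = 0.07200 m³/s
w_5 = (9.5 − 7.5)/2 = 1 m; q_5 = 0.21 × 0.38 × 1 = 0.07980 m³/s
w_6 = (11.1 − 8.4)/2 = 1.35 m; q_6 = 0.22 × 0.44 × 1.35 = 0.1307 m³/s
w_7 = (11.1 − 9.5)/2 = 0.8 m; q_7 = 0.16 × 0.13 × 0.8 = 0.01664 m³/s
Q = Σ qᵢ = 1.114 m³/s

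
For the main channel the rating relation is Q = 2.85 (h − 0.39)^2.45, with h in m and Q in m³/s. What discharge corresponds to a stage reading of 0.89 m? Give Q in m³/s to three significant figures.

0.522 m³/s

Q = 2.85 × (0.89 − 0.39)^2.45 = 2.85 × 0.5^2.45 = 0.5216 m³/s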